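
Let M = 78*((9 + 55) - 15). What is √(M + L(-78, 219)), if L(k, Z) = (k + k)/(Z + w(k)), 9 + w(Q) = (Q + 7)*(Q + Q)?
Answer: 2*√375633401/627 ≈ 61.822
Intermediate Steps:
w(Q) = -9 + 2*Q*(7 + Q) (w(Q) = -9 + (Q + 7)*(Q + Q) = -9 + (7 + Q)*(2*Q) = -9 + 2*Q*(7 + Q))
L(k, Z) = 2*k/(-9 + Z + 2*k² + 14*k) (L(k, Z) = (k + k)/(Z + (-9 + 2*k² + 14*k)) = (2*k)/(-9 + Z + 2*k² + 14*k) = 2*k/(-9 + Z + 2*k² + 14*k))
M = 3822 (M = 78*(64 - 15) = 78*49 = 3822)
√(M + L(-78, 219)) = √(3822 + 2*(-78)/(-9 + 219 + 2*(-78)² + 14*(-78))) = √(3822 + 2*(-78)/(-9 + 219 + 2*6084 - 1092)) = √(3822 + 2*(-78)/(-9 + 219 + 12168 - 1092)) = √(3822 + 2*(-78)/11286) = √(3822 + 2*(-78)*(1/11286)) = √(3822 - 26/1881) = √(7189156/1881) = 2*√375633401/627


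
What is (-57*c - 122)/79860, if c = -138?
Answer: 16/165 ≈ 0.096970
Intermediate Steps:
(-57*c - 122)/79860 = (-57*(-138) - 122)/79860 = (7866 - 122)*(1/79860) = 7744*(1/79860) = 16/165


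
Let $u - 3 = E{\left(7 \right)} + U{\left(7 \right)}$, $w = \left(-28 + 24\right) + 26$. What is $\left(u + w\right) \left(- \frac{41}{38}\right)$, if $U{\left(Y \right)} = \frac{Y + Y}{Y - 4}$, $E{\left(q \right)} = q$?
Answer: $- \frac{2255}{57} \approx -39.561$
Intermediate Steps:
$U{\left(Y \right)} = \frac{2 Y}{-4 + Y}$
$w = 22$ ($w = -4 + 26 = 22$)
$u = \frac{44}{3}$ ($u = 3 + \left(7 + 2 \cdot 7 \frac{1}{-4 + 7}\right) = 3 + \left(7 + 2 \cdot 7 \cdot \frac{1}{3}\right) = 3 + \left(7 + \frac{14}{3}\right) = 3 + \frac{35}{3} = \frac{44}{3} \approx 14.667$)
$\left(u + w\right) \left(- \frac{41}{38}\right) = \left(\frac{44}{3} + 22\right) \left(- \frac{41}{38}\right) = \frac{110 \left(\left(-41\right) \frac{1}{38}\right)}{3} = \frac{110}{3} \left(- \frac{41}{38}\right) = - \frac{2255}{57}$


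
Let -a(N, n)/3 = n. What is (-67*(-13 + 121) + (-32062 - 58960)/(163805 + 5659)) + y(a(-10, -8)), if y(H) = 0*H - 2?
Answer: -613335727/84732 ≈ -7238.5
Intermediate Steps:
a(N, n) = -3*n
y(H) = -2 (y(H) = 0 - 2 = -2)
(-67*(-13 + 121) + (-32062 - 58960)/(163805 + 5659)) + y(a(-10, -8)) = (-67*(-13 + 121) + (-32062 - 58960)/(163805 + 5659)) - 2 = (-67*108 - 91022/169464) - 2 = (-7236 - 91022*1/169464) - 2 = (-7236 - 45511/84732) - 2 = -613166263/84732 - 2 = -613335727/84732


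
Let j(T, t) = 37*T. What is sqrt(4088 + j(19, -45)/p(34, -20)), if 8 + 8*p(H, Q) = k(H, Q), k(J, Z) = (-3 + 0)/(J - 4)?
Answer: 2*sqrt(68722)/9 ≈ 58.255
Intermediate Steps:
k(J, Z) = -3/(-4 + J)
p(H, Q) = -1 - 3/(8*(-4 + H)) (p(H, Q) = -1 + (-3/(-4 + H))/8 = -1 - 3/(8*(-4 + H)))
sqrt(4088 + j(19, -45)/p(34, -20)) = sqrt(4088 + (37*19)/(((29/8 - 1*34)/(-4 + 34)))) = sqrt(4088 + 703/(((29/8 - 34)/30))) = sqrt(4088 + 703/(((1/30)*(-243/8)))) = sqrt(4088 + 703/(-81/80)) = sqrt(4088 + 703*(-80/81)) = sqrt(4088 - 56240/81) = sqrt(274888/81) = 2*sqrt(68722)/9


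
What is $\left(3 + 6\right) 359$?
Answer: $3231$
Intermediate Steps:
$\left(3 + 6\right) 359 = 9 \cdot 359 = 3231$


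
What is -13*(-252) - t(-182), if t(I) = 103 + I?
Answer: 3355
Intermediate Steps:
-13*(-252) - t(-182) = -13*(-252) - (103 - 182) = 3276 - 1*(-79) = 3276 + 79 = 3355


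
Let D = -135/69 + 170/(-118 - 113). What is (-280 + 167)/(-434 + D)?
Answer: 600369/2320147 ≈ 0.25876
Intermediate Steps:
D = -14305/5313 (D = -135*1/69 + 170/(-231) = -45/23 + 170*(-1/231) = -45/23 - 170/231 = -14305/5313 ≈ -2.6925)
(-280 + 167)/(-434 + D) = (-280 + 167)/(-434 - 14305/5313) = -113/(-2320147/5313) = -113*(-5313/2320147) = 600369/2320147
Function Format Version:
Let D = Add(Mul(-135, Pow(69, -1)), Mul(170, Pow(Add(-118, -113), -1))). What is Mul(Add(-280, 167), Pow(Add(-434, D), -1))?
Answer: Rational(600369, 2320147) ≈ 0.25876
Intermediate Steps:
D = Rational(-14305, 5313) (D = Add(Mul(-135, Rational(1, 69)), Mul(170, Pow(-231, -1))) = Add(Rational(-45, 23), Mul(170, Rational(-1, 231))) = Add(Rational(-45, 23), Rational(-170, 231)) = Rational(-14305, 5313) ≈ -2.6925)
Mul(Add(-280, 167), Pow(Add(-434, D), -1)) = Mul(Add(-280, 167), Pow(Add(-434, Rational(-14305, 5313)), -1)) = Mul(-113, Pow(Rational(-2320147, 5313), -1)) = Mul(-113, Rational(-5313, 2320147)) = Rational(600369, 2320147)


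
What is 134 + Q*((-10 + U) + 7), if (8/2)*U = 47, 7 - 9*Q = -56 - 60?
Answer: 3043/12 ≈ 253.58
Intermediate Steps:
Q = 41/3 (Q = 7/9 - (-56 - 60)/9 = 7/9 - ⅑*(-116) = 7/9 + 116/9 = 41/3 ≈ 13.667)
U = 47/4 (U = (¼)*47 = 47/4 ≈ 11.750)
134 + Q*((-10 + U) + 7) = 134 + 41*((-10 + 47/4) + 7)/3 = 134 + 41*(7/4 + 7)/3 = 134 + (41/3)*(35/4) = 134 + 1435/12 = 3043/12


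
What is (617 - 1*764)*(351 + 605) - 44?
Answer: -140576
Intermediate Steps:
(617 - 1*764)*(351 + 605) - 44 = (617 - 764)*956 - 44 = -147*956 - 44 = -140532 - 44 = -140576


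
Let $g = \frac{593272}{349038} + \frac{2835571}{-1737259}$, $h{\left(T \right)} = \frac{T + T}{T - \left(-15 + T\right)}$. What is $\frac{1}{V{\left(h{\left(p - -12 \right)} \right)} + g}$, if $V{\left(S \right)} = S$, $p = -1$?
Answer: $\frac{1515923517105}{2325717218629} \approx 0.65181$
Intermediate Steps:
$h{\left(T \right)} = \frac{2 T}{15}$
$g = \frac{20472545375}{303184703421}$ ($g = 593272 \cdot \frac{1}{349038} + 2835571 \left(- \frac{1}{1737259}\right) = \frac{296636}{174519} - \frac{2835571}{1737259} = \frac{20472545375}{303184703421} \approx 0.067525$)
$\frac{1}{V{\left(h{\left(p - -12 \right)} \right)} + g} = \frac{1}{\frac{2 \left(-1 - -12\right)}{15} + \frac{20472545375}{303184703421}} = \frac{1}{\frac{2 \left(-1 + 12\right)}{15} + \frac{20472545375}{303184703421}} = \frac{1}{\frac{2}{15} \cdot 11 + \frac{20472545375}{303184703421}} = \frac{1}{\frac{22}{15} + \frac{20472545375}{303184703421}} = \frac{1}{\frac{2325717218629}{1515923517105}} = \frac{1515923517105}{2325717218629}$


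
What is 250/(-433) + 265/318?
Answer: 665/2598 ≈ 0.25597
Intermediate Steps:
250/(-433) + 265/318 = 250*(-1/433) + 265*(1/318) = -250/433 + ⅚ = 665/2598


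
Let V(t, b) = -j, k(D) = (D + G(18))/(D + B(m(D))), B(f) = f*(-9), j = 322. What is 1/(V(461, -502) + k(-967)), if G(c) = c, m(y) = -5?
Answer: -922/295935 ≈ -0.0031155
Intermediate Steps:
B(f) = -9*f
k(D) = (18 + D)/(45 + D) (k(D) = (D + 18)/(D - 9*(-5)) = (18 + D)/(D + 45) = (18 + D)/(45 + D))
V(t, b) = -322 (V(t, b) = -1*322 = -322)
1/(V(461, -502) + k(-967)) = 1/(-322 + (18 - 967)/(45 - 967)) = 1/(-322 - 949/(-922)) = 1/(-322 - 1/922*(-949)) = 1/(-322 + 949/922) = 1/(-295935/922) = -922/295935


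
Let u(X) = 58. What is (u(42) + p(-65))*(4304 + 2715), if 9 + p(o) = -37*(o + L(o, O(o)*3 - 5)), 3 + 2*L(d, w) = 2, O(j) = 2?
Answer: 34708955/2 ≈ 1.7354e+7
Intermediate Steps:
L(d, w) = -1/2 (L(d, w) = -3/2 + (1/2)*2 = -3/2 + 1 = -1/2)
p(o) = 19/2 - 37*o (p(o) = -9 - 37*(o - 1/2) = -9 - 37*(-1/2 + o) = -9 + (37/2 - 37*o) = 19/2 - 37*o)
(u(42) + p(-65))*(4304 + 2715) = (58 + (19/2 - 37*(-65)))*(4304 + 2715) = (58 + (19/2 + 2405))*7019 = (58 + 4829/2)*7019 = (4945/2)*7019 = 34708955/2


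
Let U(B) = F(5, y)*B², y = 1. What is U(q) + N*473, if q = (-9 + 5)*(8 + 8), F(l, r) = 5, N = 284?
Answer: 154812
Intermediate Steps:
q = -64 (q = -4*16 = -64)
U(B) = 5*B²
U(q) + N*473 = 5*(-64)² + 284*473 = 5*4096 + 134332 = 20480 + 134332 = 154812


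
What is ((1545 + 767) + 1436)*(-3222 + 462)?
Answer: -10344480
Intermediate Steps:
((1545 + 767) + 1436)*(-3222 + 462) = (2312 + 1436)*(-2760) = 3748*(-2760) = -10344480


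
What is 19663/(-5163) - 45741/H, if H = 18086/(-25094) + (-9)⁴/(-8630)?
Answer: 25568480444157139/827948783991 ≈ 30882.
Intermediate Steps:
H = -160361957/108280610 (H = 18086*(-1/25094) + 6561*(-1/8630) = -9043/12547 - 6561/8630 = -160361957/108280610 ≈ -1.4810)
19663/(-5163) - 45741/H = 19663/(-5163) - 45741/(-160361957/108280610) = 19663*(-1/5163) - 45741*(-108280610/160361957) = -19663/5163 + 4952863382010/160361957 = 25568480444157139/827948783991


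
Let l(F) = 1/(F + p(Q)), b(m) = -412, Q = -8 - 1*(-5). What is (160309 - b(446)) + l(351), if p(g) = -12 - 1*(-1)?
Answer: 54645141/340 ≈ 1.6072e+5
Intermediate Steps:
Q = -3 (Q = -8 + 5 = -3)
p(g) = -11 (p(g) = -12 + 1 = -11)
l(F) = 1/(-11 + F) (l(F) = 1/(F - 11) = 1/(-11 + F))
(160309 - b(446)) + l(351) = (160309 - 1*(-412)) + 1/(-11 + 351) = (160309 + 412) + 1/340 = 160721 + 1/340 = 54645141/340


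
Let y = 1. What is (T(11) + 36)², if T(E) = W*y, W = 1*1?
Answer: 1369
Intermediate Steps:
W = 1
T(E) = 1 (T(E) = 1*1 = 1)
(T(11) + 36)² = (1 + 36)² = 37² = 1369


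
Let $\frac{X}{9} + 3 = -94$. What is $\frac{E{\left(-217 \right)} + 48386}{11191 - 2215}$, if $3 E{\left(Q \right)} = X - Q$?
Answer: $\frac{72251}{13464} \approx 5.3662$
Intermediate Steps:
$X = -873$ ($X = -27 + 9 \left(-94\right) = -27 - 846 = -873$)
$E{\left(Q \right)} = -291 - \frac{Q}{3}$ ($E{\left(Q \right)} = \frac{-873 - Q}{3} = -291 - \frac{Q}{3}$)
$\frac{E{\left(-217 \right)} + 48386}{11191 - 2215} = \frac{\left(-291 - - \frac{217}{3}\right) + 48386}{11191 - 2215} = \frac{\left(-291 + \frac{217}{3}\right) + 48386}{8976} = \left(- \frac{656}{3} + 48386\right) \frac{1}{8976} = \frac{144502}{3} \cdot \frac{1}{8976} = \frac{72251}{13464}$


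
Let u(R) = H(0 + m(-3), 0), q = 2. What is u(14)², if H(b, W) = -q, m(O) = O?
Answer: 4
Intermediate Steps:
H(b, W) = -2 (H(b, W) = -1*2 = -2)
u(R) = -2
u(14)² = (-2)² = 4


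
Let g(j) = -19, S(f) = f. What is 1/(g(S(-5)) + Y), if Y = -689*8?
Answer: -1/5531 ≈ -0.00018080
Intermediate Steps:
Y = -5512
1/(g(S(-5)) + Y) = 1/(-19 - 5512) = 1/(-5531) = -1/5531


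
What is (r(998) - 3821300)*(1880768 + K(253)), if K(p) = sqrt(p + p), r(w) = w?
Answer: -7185101751936 - 3820302*sqrt(506) ≈ -7.1852e+12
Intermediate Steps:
K(p) = sqrt(2)*sqrt(p) (K(p) = sqrt(2*p) = sqrt(2)*sqrt(p))
(r(998) - 3821300)*(1880768 + K(253)) = (998 - 3821300)*(1880768 + sqrt(2)*sqrt(253)) = -3820302*(1880768 + sqrt(506)) = -7185101751936 - 3820302*sqrt(506)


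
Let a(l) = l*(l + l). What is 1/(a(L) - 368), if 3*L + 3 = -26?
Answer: -9/1630 ≈ -0.0055215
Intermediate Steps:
L = -29/3 (L = -1 + (1/3)*(-26) = -1 - 26/3 = -29/3 ≈ -9.6667)
a(l) = 2*l**2 (a(l) = l*(2*l) = 2*l**2)
1/(a(L) - 368) = 1/(2*(-29/3)**2 - 368) = 1/(2*(841/9) - 368) = 1/(1682/9 - 368) = 1/(-1630/9) = -9/1630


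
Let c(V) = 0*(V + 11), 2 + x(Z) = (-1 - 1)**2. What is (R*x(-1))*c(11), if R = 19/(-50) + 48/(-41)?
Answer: 0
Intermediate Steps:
x(Z) = 2 (x(Z) = -2 + (-1 - 1)**2 = -2 + (-2)**2 = -2 + 4 = 2)
R = -3179/2050 (R = 19*(-1/50) + 48*(-1/41) = -19/50 - 48/41 = -3179/2050 ≈ -1.5507)
c(V) = 0 (c(V) = 0*(11 + V) = 0)
(R*x(-1))*c(11) = -3179/2050*2*0 = -3179/1025*0 = 0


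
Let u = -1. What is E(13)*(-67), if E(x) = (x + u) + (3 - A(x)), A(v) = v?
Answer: -134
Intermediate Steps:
E(x) = 2 (E(x) = (x - 1) + (3 - x) = (-1 + x) + (3 - x) = 2)
E(13)*(-67) = 2*(-67) = -134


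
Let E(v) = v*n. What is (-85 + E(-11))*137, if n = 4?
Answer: -17673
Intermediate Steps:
E(v) = 4*v (E(v) = v*4 = 4*v)
(-85 + E(-11))*137 = (-85 + 4*(-11))*137 = (-85 - 44)*137 = -129*137 = -17673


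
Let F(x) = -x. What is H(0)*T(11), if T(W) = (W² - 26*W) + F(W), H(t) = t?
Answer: 0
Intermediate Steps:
T(W) = W² - 27*W (T(W) = (W² - 26*W) - W = W² - 27*W)
H(0)*T(11) = 0*(11*(-27 + 11)) = 0*(11*(-16)) = 0*(-176) = 0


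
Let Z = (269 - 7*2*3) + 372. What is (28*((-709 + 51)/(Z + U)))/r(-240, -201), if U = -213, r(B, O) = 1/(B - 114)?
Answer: 3261048/193 ≈ 16897.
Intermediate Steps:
r(B, O) = 1/(-114 + B)
Z = 599 (Z = (269 - 14*3) + 372 = (269 - 42) + 372 = 227 + 372 = 599)
(28*((-709 + 51)/(Z + U)))/r(-240, -201) = (28*((-709 + 51)/(599 - 213)))/(1/(-114 - 240)) = (28*(-658/386))/(1/(-354)) = (28*(-658*1/386))/(-1/354) = (28*(-329/193))*(-354) = -9212/193*(-354) = 3261048/193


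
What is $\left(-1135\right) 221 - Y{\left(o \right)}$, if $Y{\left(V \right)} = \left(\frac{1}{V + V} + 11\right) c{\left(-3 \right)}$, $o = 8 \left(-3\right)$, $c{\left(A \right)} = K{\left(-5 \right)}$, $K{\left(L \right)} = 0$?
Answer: $-250835$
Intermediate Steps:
$c{\left(A \right)} = 0$
$o = -24$
$Y{\left(V \right)} = 0$ ($Y{\left(V \right)} = \left(\frac{1}{V + V} + 11\right) 0 = \left(\frac{1}{2 V} + 11\right) 0 = \left(11 + \frac{1}{2 V}\right) 0 = 0$)
$\left(-1135\right) 221 - Y{\left(o \right)} = \left(-1135\right) 221 - 0 = -250835 + 0 = -250835$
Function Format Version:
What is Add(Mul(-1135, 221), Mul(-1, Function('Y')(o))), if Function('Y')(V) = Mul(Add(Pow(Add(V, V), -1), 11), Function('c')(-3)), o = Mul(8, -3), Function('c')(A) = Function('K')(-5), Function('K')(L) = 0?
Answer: -250835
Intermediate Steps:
Function('c')(A) = 0
o = -24
Function('Y')(V) = 0 (Function('Y')(V) = Mul(Add(Pow(Add(V, V), -1), 11), 0) = Mul(Add(Pow(Mul(2, V), -1), 11), 0) = Mul(Add(Mul(Rational(1, 2), Pow(V, -1)), 11), 0) = Mul(Add(11, Mul(Rational(1, 2), Pow(V, -1))), 0) = 0)
Add(Mul(-1135, 221), Mul(-1, Function('Y')(o))) = Add(Mul(-1135, 221), Mul(-1, 0)) = Add(-250835, 0) = -250835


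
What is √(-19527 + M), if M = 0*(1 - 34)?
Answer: I*√19527 ≈ 139.74*I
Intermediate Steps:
M = 0 (M = 0*(-33) = 0)
√(-19527 + M) = √(-19527 + 0) = √(-19527) = I*√19527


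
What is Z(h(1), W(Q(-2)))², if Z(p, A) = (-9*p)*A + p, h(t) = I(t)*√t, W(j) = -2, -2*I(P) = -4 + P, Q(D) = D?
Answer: 3249/4 ≈ 812.25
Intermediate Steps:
I(P) = 2 - P/2 (I(P) = -(-4 + P)/2 = 2 - P/2)
h(t) = √t*(2 - t/2) (h(t) = (2 - t/2)*√t = √t*(2 - t/2))
Z(p, A) = p - 9*A*p (Z(p, A) = -9*A*p + p = p - 9*A*p)
Z(h(1), W(Q(-2)))² = ((√1*(4 - 1*1)/2)*(1 - 9*(-2)))² = (((½)*1*(4 - 1))*(1 + 18))² = (((½)*1*3)*19)² = ((3/2)*19)² = (57/2)² = 3249/4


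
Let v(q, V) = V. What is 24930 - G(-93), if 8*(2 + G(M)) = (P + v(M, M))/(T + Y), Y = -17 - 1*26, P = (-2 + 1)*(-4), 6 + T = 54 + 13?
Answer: 3590297/144 ≈ 24933.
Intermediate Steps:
T = 61 (T = -6 + (54 + 13) = -6 + 67 = 61)
P = 4 (P = -1*(-4) = 4)
Y = -43 (Y = -17 - 26 = -43)
G(M) = -71/36 + M/144 (G(M) = -2 + ((4 + M)/(61 - 43))/8 = -2 + ((4 + M)/18)/8 = -2 + ((4 + M)*(1/18))/8 = -2 + (2/9 + M/18)/8 = -2 + (1/36 + M/144) = -71/36 + M/144)
24930 - G(-93) = 24930 - (-71/36 + (1/144)*(-93)) = 24930 - (-71/36 - 31/48) = 24930 - 1*(-377/144) = 24930 + 377/144 = 3590297/144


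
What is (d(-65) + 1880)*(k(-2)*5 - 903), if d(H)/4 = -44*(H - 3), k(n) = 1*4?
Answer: -12227784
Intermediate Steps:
k(n) = 4
d(H) = 528 - 176*H (d(H) = 4*(-44*(H - 3)) = 4*(-44*(-3 + H)) = 4*(132 - 44*H) = 528 - 176*H)
(d(-65) + 1880)*(k(-2)*5 - 903) = ((528 - 176*(-65)) + 1880)*(4*5 - 903) = ((528 + 11440) + 1880)*(20 - 903) = (11968 + 1880)*(-883) = 13848*(-883) = -12227784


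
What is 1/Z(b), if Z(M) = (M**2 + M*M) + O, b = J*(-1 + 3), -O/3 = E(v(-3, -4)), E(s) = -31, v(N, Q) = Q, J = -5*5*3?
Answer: 1/45093 ≈ 2.2176e-5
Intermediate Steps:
J = -75 (J = -25*3 = -75)
O = 93 (O = -3*(-31) = 93)
b = -150 (b = -75*(-1 + 3) = -75*2 = -150)
Z(M) = 93 + 2*M**2 (Z(M) = (M**2 + M*M) + 93 = (M**2 + M**2) + 93 = 2*M**2 + 93 = 93 + 2*M**2)
1/Z(b) = 1/(93 + 2*(-150)**2) = 1/(93 + 2*22500) = 1/(93 + 45000) = 1/45093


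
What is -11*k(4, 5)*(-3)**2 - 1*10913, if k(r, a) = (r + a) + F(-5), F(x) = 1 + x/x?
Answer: -12002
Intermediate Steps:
F(x) = 2 (F(x) = 1 + 1 = 2)
k(r, a) = 2 + a + r (k(r, a) = (r + a) + 2 = (a + r) + 2 = 2 + a + r)
-11*k(4, 5)*(-3)**2 - 1*10913 = -11*(2 + 5 + 4)*(-3)**2 - 1*10913 = -11*11*9 - 10913 = -121*9 - 10913 = -1089 - 10913 = -12002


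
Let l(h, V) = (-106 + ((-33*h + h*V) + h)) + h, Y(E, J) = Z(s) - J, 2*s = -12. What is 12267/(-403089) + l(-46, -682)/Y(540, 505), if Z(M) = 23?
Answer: -2197283047/32381483 ≈ -67.856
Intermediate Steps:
s = -6 (s = (1/2)*(-12) = -6)
Y(E, J) = 23 - J
l(h, V) = -106 - 31*h + V*h (l(h, V) = (-106 + ((-33*h + V*h) + h)) + h = (-106 + (-32*h + V*h)) + h = (-106 - 32*h + V*h) + h = -106 - 31*h + V*h)
12267/(-403089) + l(-46, -682)/Y(540, 505) = 12267/(-403089) + (-106 - 31*(-46) - 682*(-46))/(23 - 1*505) = 12267*(-1/403089) + (-106 + 1426 + 31372)/(23 - 505) = -4089/134363 + 32692/(-482) = -4089/134363 + 32692*(-1/482) = -4089/134363 - 16346/241 = -2197283047/32381483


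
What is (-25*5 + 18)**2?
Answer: 11449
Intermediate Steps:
(-25*5 + 18)**2 = (-125 + 18)**2 = (-107)**2 = 11449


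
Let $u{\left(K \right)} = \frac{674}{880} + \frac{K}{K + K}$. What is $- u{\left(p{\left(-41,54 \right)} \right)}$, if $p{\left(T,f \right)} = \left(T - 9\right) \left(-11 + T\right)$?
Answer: $- \frac{557}{440} \approx -1.2659$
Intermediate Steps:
$p{\left(T,f \right)} = \left(-11 + T\right) \left(-9 + T\right)$ ($p{\left(T,f \right)} = \left(-9 + T\right) \left(-11 + T\right) = \left(-11 + T\right) \left(-9 + T\right)$)
$u{\left(K \right)} = \frac{557}{440}$ ($u{\left(K \right)} = 674 \cdot \frac{1}{880} + \frac{K}{2 K} = \frac{337}{440} + K \frac{1}{2 K} = \frac{337}{440} + \frac{1}{2} = \frac{557}{440}$)
$- u{\left(p{\left(-41,54 \right)} \right)} = \left(-1\right) \frac{557}{440} = - \frac{557}{440}$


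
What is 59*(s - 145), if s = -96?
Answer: -14219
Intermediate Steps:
59*(s - 145) = 59*(-96 - 145) = 59*(-241) = -14219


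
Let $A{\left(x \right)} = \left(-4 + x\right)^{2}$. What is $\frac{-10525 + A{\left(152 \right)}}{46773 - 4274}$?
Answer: $\frac{11379}{42499} \approx 0.26775$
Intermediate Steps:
$\frac{-10525 + A{\left(152 \right)}}{46773 - 4274} = \frac{-10525 + \left(-4 + 152\right)^{2}}{46773 - 4274} = \frac{-10525 + 148^{2}}{42499} = \left(-10525 + 21904\right) \frac{1}{42499} = 11379 \cdot \frac{1}{42499} = \frac{11379}{42499}$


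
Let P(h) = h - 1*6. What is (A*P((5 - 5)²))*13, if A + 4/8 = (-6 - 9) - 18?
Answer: 2613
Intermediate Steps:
A = -67/2 (A = -½ + ((-6 - 9) - 18) = -½ + (-15 - 18) = -½ - 33 = -67/2 ≈ -33.500)
P(h) = -6 + h (P(h) = h - 6 = -6 + h)
(A*P((5 - 5)²))*13 = -67*(-6 + (5 - 5)²)/2*13 = -67*(-6 + 0²)/2*13 = -67*(-6 + 0)/2*13 = -67/2*(-6)*13 = 201*13 = 2613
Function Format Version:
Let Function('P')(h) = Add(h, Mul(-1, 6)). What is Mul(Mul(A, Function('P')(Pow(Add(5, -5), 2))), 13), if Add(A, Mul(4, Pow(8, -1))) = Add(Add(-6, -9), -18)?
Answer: 2613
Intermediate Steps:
A = Rational(-67, 2) (A = Add(Rational(-1, 2), Add(Add(-6, -9), -18)) = Add(Rational(-1, 2), Add(-15, -18)) = Add(Rational(-1, 2), -33) = Rational(-67, 2) ≈ -33.500)
Function('P')(h) = Add(-6, h) (Function('P')(h) = Add(h, -6) = Add(-6, h))
Mul(Mul(A, Function('P')(Pow(Add(5, -5), 2))), 13) = Mul(Mul(Rational(-67, 2), Add(-6, Pow(Add(5, -5), 2))), 13) = Mul(Mul(Rational(-67, 2), Add(-6, Pow(0, 2))), 13) = Mul(Mul(Rational(-67, 2), Add(-6, 0)), 13) = Mul(Mul(Rational(-67, 2), -6), 13) = Mul(201, 13) = 2613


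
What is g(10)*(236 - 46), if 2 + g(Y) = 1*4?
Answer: 380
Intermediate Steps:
g(Y) = 2 (g(Y) = -2 + 1*4 = -2 + 4 = 2)
g(10)*(236 - 46) = 2*(236 - 46) = 2*190 = 380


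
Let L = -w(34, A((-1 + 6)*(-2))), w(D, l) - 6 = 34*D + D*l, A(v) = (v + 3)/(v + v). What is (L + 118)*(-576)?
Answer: 3040992/5 ≈ 6.0820e+5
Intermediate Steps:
A(v) = (3 + v)/(2*v) (A(v) = (3 + v)/((2*v)) = (3 + v)*(1/(2*v)) = (3 + v)/(2*v))
w(D, l) = 6 + 34*D + D*l (w(D, l) = 6 + (34*D + D*l) = 6 + 34*D + D*l)
L = -11739/10 (L = -(6 + 34*34 + 34*((3 + (-1 + 6)*(-2))/(2*(((-1 + 6)*(-2)))))) = -(6 + 1156 + 34*((3 + 5*(-2))/(2*((5*(-2)))))) = -(6 + 1156 + 34*((½)*(3 - 10)/(-10))) = -(6 + 1156 + 34*((½)*(-⅒)*(-7))) = -(6 + 1156 + 34*(7/20)) = -(6 + 1156 + 119/10) = -1*11739/10 = -11739/10 ≈ -1173.9)
(L + 118)*(-576) = (-11739/10 + 118)*(-576) = -10559/10*(-576) = 3040992/5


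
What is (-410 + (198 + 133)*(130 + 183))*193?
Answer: 19916249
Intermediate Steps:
(-410 + (198 + 133)*(130 + 183))*193 = (-410 + 331*313)*193 = (-410 + 103603)*193 = 103193*193 = 19916249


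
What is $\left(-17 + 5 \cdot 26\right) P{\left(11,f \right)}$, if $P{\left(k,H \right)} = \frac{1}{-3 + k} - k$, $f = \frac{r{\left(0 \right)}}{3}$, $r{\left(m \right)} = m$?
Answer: $- \frac{9831}{8} \approx -1228.9$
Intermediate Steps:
$f = 0$ ($f = \frac{0}{3} = 0 \cdot \frac{1}{3} = 0$)
$\left(-17 + 5 \cdot 26\right) P{\left(11,f \right)} = \left(-17 + 5 \cdot 26\right) \frac{1 - 11^{2} + 3 \cdot 11}{-3 + 11} = \left(-17 + 130\right) \frac{1 - 121 + 33}{8} = 113 \frac{1 - 121 + 33}{8} = 113 \cdot \frac{1}{8} \left(-87\right) = 113 \left(- \frac{87}{8}\right) = - \frac{9831}{8}$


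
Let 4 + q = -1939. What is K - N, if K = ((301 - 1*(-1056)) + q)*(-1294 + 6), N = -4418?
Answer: 759186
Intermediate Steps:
q = -1943 (q = -4 - 1939 = -1943)
K = 754768 (K = ((301 - 1*(-1056)) - 1943)*(-1294 + 6) = ((301 + 1056) - 1943)*(-1288) = (1357 - 1943)*(-1288) = -586*(-1288) = 754768)
K - N = 754768 - 1*(-4418) = 754768 + 4418 = 759186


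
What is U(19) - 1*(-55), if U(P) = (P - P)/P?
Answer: 55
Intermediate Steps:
U(P) = 0 (U(P) = 0/P = 0)
U(19) - 1*(-55) = 0 - 1*(-55) = 0 + 55 = 55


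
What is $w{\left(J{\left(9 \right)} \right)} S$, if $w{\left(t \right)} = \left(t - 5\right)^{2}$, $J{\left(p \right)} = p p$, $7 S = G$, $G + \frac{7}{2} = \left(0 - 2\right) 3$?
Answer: $- \frac{54872}{7} \approx -7838.9$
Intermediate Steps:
$G = - \frac{19}{2}$ ($G = - \frac{7}{2} + \left(0 - 2\right) 3 = - \frac{7}{2} - 6 = - \frac{19}{2} \approx -9.5$)
$S = - \frac{19}{14}$ ($S = \frac{1}{7} \left(- \frac{19}{2}\right) = - \frac{19}{14} \approx -1.3571$)
$J{\left(p \right)} = p^{2}$
$w{\left(t \right)} = \left(-5 + t\right)^{2}$
$w{\left(J{\left(9 \right)} \right)} S = \left(-5 + 9^{2}\right)^{2} \left(- \frac{19}{14}\right) = \left(-5 + 81\right)^{2} \left(- \frac{19}{14}\right) = 76^{2} \left(- \frac{19}{14}\right) = 5776 \left(- \frac{19}{14}\right) = - \frac{54872}{7}$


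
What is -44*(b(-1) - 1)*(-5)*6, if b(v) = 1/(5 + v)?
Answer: -990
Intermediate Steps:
-44*(b(-1) - 1)*(-5)*6 = -44*(1/(5 - 1) - 1)*(-5)*6 = -44*(1/4 - 1)*(-5)*6 = -(-33)*(-5)*6 = -44*15/4*6 = -165*6 = -990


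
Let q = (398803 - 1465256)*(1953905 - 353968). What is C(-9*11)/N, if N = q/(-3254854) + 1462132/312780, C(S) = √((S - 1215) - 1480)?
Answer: 254513308530*I*√2794/133422003841130077 ≈ 0.00010083*I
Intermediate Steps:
q = -1706257613461 (q = -1066453*1599937 = -1706257613461)
C(S) = √(-2695 + S) (C(S) = √((-1215 + S) - 1480) = √(-2695 + S))
N = 133422003841130077/254513308530 (N = -1706257613461/(-3254854) + 1462132/312780 = -1706257613461*(-1/3254854) + 1462132*(1/312780) = 1706257613461/3254854 + 365533/78195 = 133422003841130077/254513308530 ≈ 5.2422e+5)
C(-9*11)/N = √(-2695 - 9*11)/(133422003841130077/254513308530) = √(-2695 - 99)*(254513308530/133422003841130077) = √(-2794)*(254513308530/133422003841130077) = (I*√2794)*(254513308530/133422003841130077) = 254513308530*I*√2794/133422003841130077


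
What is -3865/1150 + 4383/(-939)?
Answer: -577979/71990 ≈ -8.0286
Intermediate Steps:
-3865/1150 + 4383/(-939) = -3865*1/1150 + 4383*(-1/939) = -773/230 - 1461/313 = -577979/71990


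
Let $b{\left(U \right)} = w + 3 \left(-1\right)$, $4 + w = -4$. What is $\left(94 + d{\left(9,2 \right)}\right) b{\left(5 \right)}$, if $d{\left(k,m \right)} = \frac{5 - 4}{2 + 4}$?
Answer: $- \frac{6215}{6} \approx -1035.8$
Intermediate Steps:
$w = -8$ ($w = -4 - 4 = -8$)
$d{\left(k,m \right)} = \frac{1}{6}$ ($d{\left(k,m \right)} = 1 \cdot \frac{1}{6} = \frac{1}{6}$)
$b{\left(U \right)} = -11$ ($b{\left(U \right)} = -8 + 3 \left(-1\right) = -8 - 3 = -11$)
$\left(94 + d{\left(9,2 \right)}\right) b{\left(5 \right)} = \left(94 + \frac{1}{6}\right) \left(-11\right) = \frac{565}{6} \left(-11\right) = - \frac{6215}{6}$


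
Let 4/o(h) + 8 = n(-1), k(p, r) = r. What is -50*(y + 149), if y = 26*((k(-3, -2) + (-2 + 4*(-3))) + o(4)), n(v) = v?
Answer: 125350/9 ≈ 13928.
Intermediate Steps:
o(h) = -4/9 (o(h) = 4/(-8 - 1) = 4/(-9) = 4*(-⅑) = -4/9)
y = -3848/9 (y = 26*((-2 + (-2 + 4*(-3))) - 4/9) = 26*((-2 + (-2 - 12)) - 4/9) = 26*((-2 - 14) - 4/9) = 26*(-16 - 4/9) = 26*(-148/9) = -3848/9 ≈ -427.56)
-50*(y + 149) = -50*(-3848/9 + 149) = -50*(-2507/9) = 125350/9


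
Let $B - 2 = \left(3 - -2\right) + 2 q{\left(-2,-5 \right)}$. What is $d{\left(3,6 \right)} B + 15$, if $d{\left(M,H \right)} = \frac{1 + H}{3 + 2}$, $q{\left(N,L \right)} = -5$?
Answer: $\frac{54}{5} \approx 10.8$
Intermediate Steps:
$d{\left(M,H \right)} = \frac{1}{5} + \frac{H}{5}$ ($d{\left(M,H \right)} = \frac{1 + H}{5} = \left(1 + H\right) \frac{1}{5} = \frac{1}{5} + \frac{H}{5}$)
$B = -3$ ($B = 2 + \left(\left(3 - -2\right) + 2 \left(-5\right)\right) = 2 + \left(\left(3 + 2\right) - 10\right) = 2 + \left(5 - 10\right) = 2 - 5 = -3$)
$d{\left(3,6 \right)} B + 15 = \left(\frac{1}{5} + \frac{1}{5} \cdot 6\right) \left(-3\right) + 15 = \left(\frac{1}{5} + \frac{6}{5}\right) \left(-3\right) + 15 = \frac{7}{5} \left(-3\right) + 15 = - \frac{21}{5} + 15 = \frac{54}{5}$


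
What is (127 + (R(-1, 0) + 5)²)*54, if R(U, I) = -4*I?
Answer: 8208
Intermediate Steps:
(127 + (R(-1, 0) + 5)²)*54 = (127 + (-4*0 + 5)²)*54 = (127 + (0 + 5)²)*54 = (127 + 5²)*54 = (127 + 25)*54 = 152*54 = 8208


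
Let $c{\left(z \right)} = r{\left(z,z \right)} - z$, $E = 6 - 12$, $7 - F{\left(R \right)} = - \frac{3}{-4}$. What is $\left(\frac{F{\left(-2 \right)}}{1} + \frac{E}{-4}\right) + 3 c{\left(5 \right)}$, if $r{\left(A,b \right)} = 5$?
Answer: $\frac{31}{4} \approx 7.75$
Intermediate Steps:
$F{\left(R \right)} = \frac{25}{4}$ ($F{\left(R \right)} = 7 - - \frac{3}{-4} = 7 - \left(-3\right) \left(- \frac{1}{4}\right) = 7 - \frac{3}{4} = \frac{25}{4}$)
$E = -6$ ($E = 6 - 12 = -6$)
$c{\left(z \right)} = 5 - z$
$\left(\frac{F{\left(-2 \right)}}{1} + \frac{E}{-4}\right) + 3 c{\left(5 \right)} = \left(\frac{25}{4 \cdot 1} - \frac{6}{-4}\right) + 3 \left(5 - 5\right) = \left(\frac{25}{4} \cdot 1 - - \frac{3}{2}\right) + 3 \left(5 - 5\right) = \left(\frac{25}{4} + \frac{3}{2}\right) + 3 \cdot 0 = \frac{31}{4} + 0 = \frac{31}{4}$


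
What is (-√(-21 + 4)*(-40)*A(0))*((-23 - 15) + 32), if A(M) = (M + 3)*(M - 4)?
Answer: 2880*I*√17 ≈ 11875.0*I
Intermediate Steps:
A(M) = (-4 + M)*(3 + M) (A(M) = (3 + M)*(-4 + M) = (-4 + M)*(3 + M))
(-√(-21 + 4)*(-40)*A(0))*((-23 - 15) + 32) = (-√(-21 + 4)*(-40)*(-12 + 0² - 1*0))*((-23 - 15) + 32) = (-√(-17)*(-40)*(-12 + 0 + 0))*(-38 + 32) = -(I*√17)*(-40)*(-12)*(-6) = -(-40*I*√17)*(-12)*(-6) = -480*I*√17*(-6) = 2880*I*√17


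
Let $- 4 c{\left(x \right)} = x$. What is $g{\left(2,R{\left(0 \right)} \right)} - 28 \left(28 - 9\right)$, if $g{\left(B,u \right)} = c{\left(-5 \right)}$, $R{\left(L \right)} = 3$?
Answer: $- \frac{2123}{4} \approx -530.75$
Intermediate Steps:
$c{\left(x \right)} = - \frac{x}{4}$
$g{\left(B,u \right)} = \frac{5}{4}$ ($g{\left(B,u \right)} = \left(- \frac{1}{4}\right) \left(-5\right) = \frac{5}{4}$)
$g{\left(2,R{\left(0 \right)} \right)} - 28 \left(28 - 9\right) = \frac{5}{4} - 28 \left(28 - 9\right) = \frac{5}{4} - 532 = - \frac{2123}{4}$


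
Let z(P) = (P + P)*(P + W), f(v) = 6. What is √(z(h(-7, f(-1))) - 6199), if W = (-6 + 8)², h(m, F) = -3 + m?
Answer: I*√6079 ≈ 77.968*I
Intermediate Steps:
W = 4 (W = 2² = 4)
z(P) = 2*P*(4 + P) (z(P) = (P + P)*(P + 4) = (2*P)*(4 + P) = 2*P*(4 + P))
√(z(h(-7, f(-1))) - 6199) = √(2*(-3 - 7)*(4 + (-3 - 7)) - 6199) = √(2*(-10)*(4 - 10) - 6199) = √(2*(-10)*(-6) - 6199) = √(120 - 6199) = √(-6079) = I*√6079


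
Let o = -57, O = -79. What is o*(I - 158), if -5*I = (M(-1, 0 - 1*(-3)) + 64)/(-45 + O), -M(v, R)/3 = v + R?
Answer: 2790207/310 ≈ 9000.7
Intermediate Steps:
M(v, R) = -3*R - 3*v (M(v, R) = -3*(v + R) = -3*(R + v) = -3*R - 3*v)
I = 29/310 (I = -((-3*(0 - 1*(-3)) - 3*(-1)) + 64)/(5*(-45 - 79)) = -((-3*(0 + 3) + 3) + 64)/(5*(-124)) = -((-3*3 + 3) + 64)*(-1)/(5*124) = -((-9 + 3) + 64)*(-1)/(5*124) = -(-6 + 64)*(-1)/(5*124) = -58*(-1)/(5*124) = -⅕*(-29/62) = 29/310 ≈ 0.093548)
o*(I - 158) = -57*(29/310 - 158) = -57*(-48951/310) = 2790207/310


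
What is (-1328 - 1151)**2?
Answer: 6145441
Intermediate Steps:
(-1328 - 1151)**2 = (-2479)**2 = 6145441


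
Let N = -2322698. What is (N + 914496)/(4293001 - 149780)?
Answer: -1408202/4143221 ≈ -0.33988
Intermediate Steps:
(N + 914496)/(4293001 - 149780) = (-2322698 + 914496)/(4293001 - 149780) = -1408202/4143221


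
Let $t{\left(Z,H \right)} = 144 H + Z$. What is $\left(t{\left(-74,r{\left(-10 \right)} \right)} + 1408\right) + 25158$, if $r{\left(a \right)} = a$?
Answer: $25052$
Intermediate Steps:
$t{\left(Z,H \right)} = Z + 144 H$
$\left(t{\left(-74,r{\left(-10 \right)} \right)} + 1408\right) + 25158 = \left(\left(-74 + 144 \left(-10\right)\right) + 1408\right) + 25158 = \left(\left(-74 - 1440\right) + 1408\right) + 25158 = \left(-1514 + 1408\right) + 25158 = -106 + 25158 = 25052$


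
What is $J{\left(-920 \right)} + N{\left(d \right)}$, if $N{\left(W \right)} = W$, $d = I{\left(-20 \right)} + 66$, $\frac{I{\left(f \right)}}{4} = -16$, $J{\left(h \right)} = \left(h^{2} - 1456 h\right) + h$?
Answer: $2185002$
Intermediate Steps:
$J{\left(h \right)} = h^{2} - 1455 h$
$I{\left(f \right)} = -64$ ($I{\left(f \right)} = 4 \left(-16\right) = -64$)
$d = 2$ ($d = -64 + 66 = 2$)
$J{\left(-920 \right)} + N{\left(d \right)} = - 920 \left(-1455 - 920\right) + 2 = \left(-920\right) \left(-2375\right) + 2 = 2185000 + 2 = 2185002$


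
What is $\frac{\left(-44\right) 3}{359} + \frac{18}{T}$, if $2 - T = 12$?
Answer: $- \frac{3891}{1795} \approx -2.1677$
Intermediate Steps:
$T = -10$ ($T = 2 - 12 = -10$)
$\frac{\left(-44\right) 3}{359} + \frac{18}{T} = \frac{\left(-44\right) 3}{359} + \frac{18}{-10} = \left(-132\right) \frac{1}{359} + 18 \left(- \frac{1}{10}\right) = - \frac{132}{359} - \frac{9}{5} = - \frac{3891}{1795}$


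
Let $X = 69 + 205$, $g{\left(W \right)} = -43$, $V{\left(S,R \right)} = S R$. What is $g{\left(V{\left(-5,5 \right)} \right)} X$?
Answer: $-11782$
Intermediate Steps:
$V{\left(S,R \right)} = R S$
$X = 274$
$g{\left(V{\left(-5,5 \right)} \right)} X = \left(-43\right) 274 = -11782$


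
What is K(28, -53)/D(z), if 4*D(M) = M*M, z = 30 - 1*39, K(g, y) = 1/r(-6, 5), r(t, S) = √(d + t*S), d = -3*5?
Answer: -4*I*√5/1215 ≈ -0.0073615*I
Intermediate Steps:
d = -15
r(t, S) = √(-15 + S*t) (r(t, S) = √(-15 + t*S) = √(-15 + S*t))
K(g, y) = -I*√5/15 (K(g, y) = 1/(√(-15 + 5*(-6))) = 1/(√(-15 - 30)) = 1/(√(-45)) = 1/(3*I*√5) = -I*√5/15)
z = -9 (z = 30 - 39 = -9)
D(M) = M²/4 (D(M) = (M*M)/4 = M²/4)
K(28, -53)/D(z) = (-I*√5/15)/(((¼)*(-9)²)) = (-I*√5/15)/(((¼)*81)) = (-I*√5/15)/(81/4) = -I*√5/15*(4/81) = -4*I*√5/1215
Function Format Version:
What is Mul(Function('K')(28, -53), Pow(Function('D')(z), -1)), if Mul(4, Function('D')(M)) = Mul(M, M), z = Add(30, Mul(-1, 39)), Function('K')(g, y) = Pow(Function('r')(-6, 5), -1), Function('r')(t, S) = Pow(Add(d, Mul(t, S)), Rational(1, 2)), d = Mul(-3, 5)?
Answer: Mul(Rational(-4, 1215), I, Pow(5, Rational(1, 2))) ≈ Mul(-0.0073615, I)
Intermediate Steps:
d = -15
Function('r')(t, S) = Pow(Add(-15, Mul(S, t)), Rational(1, 2)) (Function('r')(t, S) = Pow(Add(-15, Mul(t, S)), Rational(1, 2)) = Pow(Add(-15, Mul(S, t)), Rational(1, 2)))
Function('K')(g, y) = Mul(Rational(-1, 15), I, Pow(5, Rational(1, 2))) (Function('K')(g, y) = Pow(Pow(Add(-15, Mul(5, -6)), Rational(1, 2)), -1) = Pow(Pow(Add(-15, -30), Rational(1, 2)), -1) = Pow(Pow(-45, Rational(1, 2)), -1) = Pow(Mul(3, I, Pow(5, Rational(1, 2))), -1) = Mul(Rational(-1, 15), I, Pow(5, Rational(1, 2))))
z = -9 (z = Add(30, -39) = -9)
Function('D')(M) = Mul(Rational(1, 4), Pow(M, 2)) (Function('D')(M) = Mul(Rational(1, 4), Mul(M, M)) = Mul(Rational(1, 4), Pow(M, 2)))
Mul(Function('K')(28, -53), Pow(Function('D')(z), -1)) = Mul(Mul(Rational(-1, 15), I, Pow(5, Rational(1, 2))), Pow(Mul(Rational(1, 4), Pow(-9, 2)), -1)) = Mul(Mul(Rational(-1, 15), I, Pow(5, Rational(1, 2))), Pow(Mul(Rational(1, 4), 81), -1)) = Mul(Mul(Rational(-1, 15), I, Pow(5, Rational(1, 2))), Pow(Rational(81, 4), -1)) = Mul(Mul(Rational(-1, 15), I, Pow(5, Rational(1, 2))), Rational(4, 81)) = Mul(Rational(-4, 1215), I, Pow(5, Rational(1, 2)))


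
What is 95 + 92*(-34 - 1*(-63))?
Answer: 2763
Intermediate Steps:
95 + 92*(-34 - 1*(-63)) = 95 + 92*(-34 + 63) = 95 + 92*29 = 95 + 2668 = 2763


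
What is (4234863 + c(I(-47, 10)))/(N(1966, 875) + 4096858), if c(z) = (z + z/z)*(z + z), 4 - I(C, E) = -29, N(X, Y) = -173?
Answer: 4237107/4096685 ≈ 1.0343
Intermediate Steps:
I(C, E) = 33 (I(C, E) = 4 - 1*(-29) = 4 + 29 = 33)
c(z) = 2*z*(1 + z) (c(z) = (z + 1)*(2*z) = (1 + z)*(2*z) = 2*z*(1 + z))
(4234863 + c(I(-47, 10)))/(N(1966, 875) + 4096858) = (4234863 + 2*33*(1 + 33))/(-173 + 4096858) = (4234863 + 2*33*34)/4096685 = (4234863 + 2244)*(1/4096685) = 4237107*(1/4096685) = 4237107/4096685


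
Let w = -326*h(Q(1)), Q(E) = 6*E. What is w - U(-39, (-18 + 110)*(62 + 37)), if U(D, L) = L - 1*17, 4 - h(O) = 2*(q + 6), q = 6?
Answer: -2571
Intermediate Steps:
h(O) = -20 (h(O) = 4 - 2*(6 + 6) = 4 - 2*12 = 4 - 1*24 = 4 - 24 = -20)
U(D, L) = -17 + L (U(D, L) = L - 17 = -17 + L)
w = 6520 (w = -326*(-20) = 6520)
w - U(-39, (-18 + 110)*(62 + 37)) = 6520 - (-17 + (-18 + 110)*(62 + 37)) = 6520 - (-17 + 92*99) = 6520 - (-17 + 9108) = 6520 - 1*9091 = 6520 - 9091 = -2571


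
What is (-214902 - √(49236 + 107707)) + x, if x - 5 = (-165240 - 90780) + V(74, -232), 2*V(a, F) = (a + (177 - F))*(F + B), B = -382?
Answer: -619198 - √156943 ≈ -6.1959e+5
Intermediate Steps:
V(a, F) = (-382 + F)*(177 + a - F)/2 (V(a, F) = ((a + (177 - F))*(F - 382))/2 = ((177 + a - F)*(-382 + F))/2 = ((-382 + F)*(177 + a - F))/2 = (-382 + F)*(177 + a - F)/2)
x = -404296 (x = 5 + ((-165240 - 90780) + (-33807 - 191*74 - ½*(-232)² + (559/2)*(-232) + (½)*(-232)*74)) = 5 + (-256020 + (-33807 - 14134 - ½*53824 - 64844 - 8584)) = 5 + (-256020 + (-33807 - 14134 - 26912 - 64844 - 8584)) = 5 + (-256020 - 148281) = 5 - 404301 = -404296)
(-214902 - √(49236 + 107707)) + x = (-214902 - √(49236 + 107707)) - 404296 = (-214902 - √156943) - 404296 = -619198 - √156943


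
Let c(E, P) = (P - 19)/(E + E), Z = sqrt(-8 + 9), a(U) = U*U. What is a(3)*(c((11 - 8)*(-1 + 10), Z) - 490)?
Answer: -4413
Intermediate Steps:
a(U) = U**2
Z = 1 (Z = sqrt(1) = 1)
c(E, P) = (-19 + P)/(2*E) (c(E, P) = (-19 + P)/((2*E)) = (-19 + P)*(1/(2*E)) = (-19 + P)/(2*E))
a(3)*(c((11 - 8)*(-1 + 10), Z) - 490) = 3**2*((-19 + 1)/(2*(((11 - 8)*(-1 + 10)))) - 490) = 9*((1/2)*(-18)/(3*9) - 490) = 9*((1/2)*(-18)/27 - 490) = 9*((1/2)*(1/27)*(-18) - 490) = 9*(-1/3 - 490) = 9*(-1471/3) = -4413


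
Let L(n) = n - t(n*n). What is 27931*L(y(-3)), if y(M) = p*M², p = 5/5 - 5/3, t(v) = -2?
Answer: -111724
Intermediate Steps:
p = -⅔ (p = 5*(⅕) - 5*⅓ = 1 - 5/3 = -⅔ ≈ -0.66667)
y(M) = -2*M²/3
L(n) = 2 + n (L(n) = n - 1*(-2) = n + 2 = 2 + n)
27931*L(y(-3)) = 27931*(2 - ⅔*(-3)²) = 27931*(2 - ⅔*9) = 27931*(2 - 6) = 27931*(-4) = -111724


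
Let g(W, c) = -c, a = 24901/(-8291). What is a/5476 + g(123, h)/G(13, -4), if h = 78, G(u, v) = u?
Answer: -7363081/1227068 ≈ -6.0005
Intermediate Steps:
a = -24901/8291 (a = 24901*(-1/8291) = -24901/8291 ≈ -3.0034)
a/5476 + g(123, h)/G(13, -4) = -24901/8291/5476 - 1*78/13 = -24901/8291*1/5476 - 78*1/13 = -673/1227068 - 6 = -7363081/1227068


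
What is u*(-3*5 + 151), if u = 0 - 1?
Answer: -136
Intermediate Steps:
u = -1
u*(-3*5 + 151) = -(-3*5 + 151) = -(-15 + 151) = -1*136 = -136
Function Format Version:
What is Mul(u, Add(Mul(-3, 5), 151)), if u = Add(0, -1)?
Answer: -136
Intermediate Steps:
u = -1
Mul(u, Add(Mul(-3, 5), 151)) = Mul(-1, Add(Mul(-3, 5), 151)) = Mul(-1, Add(-15, 151)) = Mul(-1, 136) = -136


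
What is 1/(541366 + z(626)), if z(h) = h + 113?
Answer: 1/542105 ≈ 1.8447e-6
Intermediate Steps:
z(h) = 113 + h
1/(541366 + z(626)) = 1/(541366 + (113 + 626)) = 1/(541366 + 739) = 1/542105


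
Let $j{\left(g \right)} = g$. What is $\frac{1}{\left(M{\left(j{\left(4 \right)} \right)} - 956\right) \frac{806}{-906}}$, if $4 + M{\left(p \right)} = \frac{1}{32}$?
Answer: $\frac{14496}{12379757} \approx 0.0011709$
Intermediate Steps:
$M{\left(p \right)} = - \frac{127}{32}$ ($M{\left(p \right)} = -4 + \frac{1}{32} = - \frac{127}{32}$)
$\frac{1}{\left(M{\left(j{\left(4 \right)} \right)} - 956\right) \frac{806}{-906}} = \frac{1}{\left(- \frac{127}{32} - 956\right) \frac{806}{-906}} = \frac{1}{\left(- \frac{30719}{32}\right) 806 \left(- \frac{1}{906}\right)} = - \frac{32}{30719 \left(- \frac{403}{453}\right)} = \left(- \frac{32}{30719}\right) \left(- \frac{453}{403}\right) = \frac{14496}{12379757}$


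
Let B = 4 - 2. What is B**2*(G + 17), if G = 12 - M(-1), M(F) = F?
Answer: 120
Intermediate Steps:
B = 2
G = 13 (G = 12 - 1*(-1) = 12 + 1 = 13)
B**2*(G + 17) = 2**2*(13 + 17) = 4*30 = 120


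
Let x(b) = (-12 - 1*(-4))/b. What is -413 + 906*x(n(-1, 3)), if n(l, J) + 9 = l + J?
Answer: 4357/7 ≈ 622.43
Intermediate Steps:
n(l, J) = -9 + J + l (n(l, J) = -9 + (l + J) = -9 + (J + l) = -9 + J + l)
x(b) = -8/b (x(b) = (-12 + 4)/b = -8/b)
-413 + 906*x(n(-1, 3)) = -413 + 906*(-8/(-9 + 3 - 1)) = -413 + 906*(-8/(-7)) = -413 + 906*(-8*(-1/7)) = -413 + 906*(8/7) = -413 + 7248/7 = 4357/7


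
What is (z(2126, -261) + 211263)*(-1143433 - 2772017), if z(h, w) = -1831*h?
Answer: 14414505994350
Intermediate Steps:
(z(2126, -261) + 211263)*(-1143433 - 2772017) = (-1831*2126 + 211263)*(-1143433 - 2772017) = (-3892706 + 211263)*(-3915450) = -3681443*(-3915450) = 14414505994350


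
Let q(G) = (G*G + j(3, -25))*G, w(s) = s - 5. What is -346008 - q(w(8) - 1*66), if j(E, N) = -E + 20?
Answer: -94890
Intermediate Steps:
w(s) = -5 + s
j(E, N) = 20 - E
q(G) = G*(17 + G²) (q(G) = (G*G + (20 - 1*3))*G = (G² + (20 - 3))*G = (G² + 17)*G = (17 + G²)*G = G*(17 + G²))
-346008 - q(w(8) - 1*66) = -346008 - ((-5 + 8) - 1*66)*(17 + ((-5 + 8) - 1*66)²) = -346008 - (3 - 66)*(17 + (3 - 66)²) = -346008 - (-63)*(17 + (-63)²) = -346008 - (-63)*(17 + 3969) = -346008 - (-63)*3986 = -346008 - 1*(-251118) = -346008 + 251118 = -94890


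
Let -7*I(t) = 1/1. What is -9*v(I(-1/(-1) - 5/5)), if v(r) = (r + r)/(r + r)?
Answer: -9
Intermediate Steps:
I(t) = -⅐ (I(t) = -⅐/1 = -⅐*1 = -⅐)
v(r) = 1 (v(r) = (2*r)/((2*r)) = (2*r)*(1/(2*r)) = 1)
-9*v(I(-1/(-1) - 5/5)) = -9*1 = -9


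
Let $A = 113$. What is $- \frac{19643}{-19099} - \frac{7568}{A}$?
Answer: $- \frac{142321573}{2158187} \approx -65.945$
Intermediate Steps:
$- \frac{19643}{-19099} - \frac{7568}{A} = - \frac{19643}{-19099} - \frac{7568}{113} = \left(-19643\right) \left(- \frac{1}{19099}\right) - \frac{7568}{113} = \frac{19643}{19099} - \frac{7568}{113} = - \frac{142321573}{2158187}$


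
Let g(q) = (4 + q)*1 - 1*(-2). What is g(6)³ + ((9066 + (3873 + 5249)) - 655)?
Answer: 19261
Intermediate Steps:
g(q) = 6 + q (g(q) = (4 + q) + 2 = 6 + q)
g(6)³ + ((9066 + (3873 + 5249)) - 655) = (6 + 6)³ + ((9066 + (3873 + 5249)) - 655) = 12³ + ((9066 + 9122) - 655) = 1728 + (18188 - 655) = 1728 + 17533 = 19261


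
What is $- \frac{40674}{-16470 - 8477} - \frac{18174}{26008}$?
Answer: $\frac{302231307}{324410788} \approx 0.93163$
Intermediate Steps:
$- \frac{40674}{-16470 - 8477} - \frac{18174}{26008} = - \frac{40674}{-16470 - 8477} - \frac{9087}{13004} = - \frac{40674}{-24947} - \frac{9087}{13004} = \left(-40674\right) \left(- \frac{1}{24947}\right) - \frac{9087}{13004} = \frac{40674}{24947} - \frac{9087}{13004} = \frac{302231307}{324410788}$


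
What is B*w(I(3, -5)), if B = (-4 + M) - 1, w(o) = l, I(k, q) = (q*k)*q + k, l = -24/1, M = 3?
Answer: 48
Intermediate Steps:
l = -24 (l = -24*1 = -24)
I(k, q) = k + k*q² (I(k, q) = (k*q)*q + k = k*q² + k = k + k*q²)
w(o) = -24
B = -2 (B = (-4 + 3) - 1 = -1 - 1 = -2)
B*w(I(3, -5)) = -2*(-24) = 48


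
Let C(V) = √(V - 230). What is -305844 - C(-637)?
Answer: -305844 - 17*I*√3 ≈ -3.0584e+5 - 29.445*I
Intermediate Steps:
C(V) = √(-230 + V)
-305844 - C(-637) = -305844 - √(-230 - 637) = -305844 - √(-867) = -305844 - 17*I*√3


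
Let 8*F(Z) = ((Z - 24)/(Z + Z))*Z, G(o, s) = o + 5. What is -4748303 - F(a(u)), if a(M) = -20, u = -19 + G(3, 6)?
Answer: -18993201/4 ≈ -4.7483e+6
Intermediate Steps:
G(o, s) = 5 + o
u = -11 (u = -19 + (5 + 3) = -19 + 8 = -11)
F(Z) = -3/2 + Z/16 (F(Z) = (((Z - 24)/(Z + Z))*Z)/8 = (((-24 + Z)/((2*Z)))*Z)/8 = (((-24 + Z)*(1/(2*Z)))*Z)/8 = (((-24 + Z)/(2*Z))*Z)/8 = (-12 + Z/2)/8 = -3/2 + Z/16)
-4748303 - F(a(u)) = -4748303 - (-3/2 + (1/16)*(-20)) = -4748303 - (-3/2 - 5/4) = -4748303 - 1*(-11/4) = -4748303 + 11/4 = -18993201/4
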